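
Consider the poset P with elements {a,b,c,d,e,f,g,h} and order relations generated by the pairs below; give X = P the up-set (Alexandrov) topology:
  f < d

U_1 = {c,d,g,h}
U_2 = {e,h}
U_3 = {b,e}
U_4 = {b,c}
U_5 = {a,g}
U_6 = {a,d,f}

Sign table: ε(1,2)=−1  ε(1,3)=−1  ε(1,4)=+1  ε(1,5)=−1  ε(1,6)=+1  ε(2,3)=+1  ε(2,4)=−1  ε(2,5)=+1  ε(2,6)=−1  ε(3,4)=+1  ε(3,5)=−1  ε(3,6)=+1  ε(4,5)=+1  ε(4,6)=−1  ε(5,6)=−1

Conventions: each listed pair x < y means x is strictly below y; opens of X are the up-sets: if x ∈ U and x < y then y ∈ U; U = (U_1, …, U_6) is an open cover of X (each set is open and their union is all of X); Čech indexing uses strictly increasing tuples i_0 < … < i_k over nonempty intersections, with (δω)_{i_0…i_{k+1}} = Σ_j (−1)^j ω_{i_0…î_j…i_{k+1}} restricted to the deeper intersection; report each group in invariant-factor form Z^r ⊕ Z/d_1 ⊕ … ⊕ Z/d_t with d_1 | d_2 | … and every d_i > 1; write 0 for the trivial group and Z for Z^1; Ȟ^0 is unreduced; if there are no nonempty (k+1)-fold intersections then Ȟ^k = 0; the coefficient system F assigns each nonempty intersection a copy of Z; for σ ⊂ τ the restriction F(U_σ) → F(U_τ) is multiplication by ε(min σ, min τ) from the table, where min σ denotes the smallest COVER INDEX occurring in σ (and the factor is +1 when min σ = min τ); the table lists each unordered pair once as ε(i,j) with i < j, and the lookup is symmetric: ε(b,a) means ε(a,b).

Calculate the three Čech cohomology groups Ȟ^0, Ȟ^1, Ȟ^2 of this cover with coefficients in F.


Ȟ^0 ≅ 0,  Ȟ^1 ≅ Z ⊕ Z/2,  Ȟ^2 ≅ 0

nonempty overlaps:
  U12={h} U14={c} U15={g} U16={d} U23={e} U34={b} U56={a}
C dims 6,7; δ0: rk 6, SNF 1^5·2
degree 0: 6−6−0 = 0 → Ȟ^0 ≅ 0
degree 1: 7−0−6 = 1 plus torsion [2] → Ȟ^1 ≅ Z ⊕ Z/2
degree 2: 0−0−0 = 0 → Ȟ^2 ≅ 0


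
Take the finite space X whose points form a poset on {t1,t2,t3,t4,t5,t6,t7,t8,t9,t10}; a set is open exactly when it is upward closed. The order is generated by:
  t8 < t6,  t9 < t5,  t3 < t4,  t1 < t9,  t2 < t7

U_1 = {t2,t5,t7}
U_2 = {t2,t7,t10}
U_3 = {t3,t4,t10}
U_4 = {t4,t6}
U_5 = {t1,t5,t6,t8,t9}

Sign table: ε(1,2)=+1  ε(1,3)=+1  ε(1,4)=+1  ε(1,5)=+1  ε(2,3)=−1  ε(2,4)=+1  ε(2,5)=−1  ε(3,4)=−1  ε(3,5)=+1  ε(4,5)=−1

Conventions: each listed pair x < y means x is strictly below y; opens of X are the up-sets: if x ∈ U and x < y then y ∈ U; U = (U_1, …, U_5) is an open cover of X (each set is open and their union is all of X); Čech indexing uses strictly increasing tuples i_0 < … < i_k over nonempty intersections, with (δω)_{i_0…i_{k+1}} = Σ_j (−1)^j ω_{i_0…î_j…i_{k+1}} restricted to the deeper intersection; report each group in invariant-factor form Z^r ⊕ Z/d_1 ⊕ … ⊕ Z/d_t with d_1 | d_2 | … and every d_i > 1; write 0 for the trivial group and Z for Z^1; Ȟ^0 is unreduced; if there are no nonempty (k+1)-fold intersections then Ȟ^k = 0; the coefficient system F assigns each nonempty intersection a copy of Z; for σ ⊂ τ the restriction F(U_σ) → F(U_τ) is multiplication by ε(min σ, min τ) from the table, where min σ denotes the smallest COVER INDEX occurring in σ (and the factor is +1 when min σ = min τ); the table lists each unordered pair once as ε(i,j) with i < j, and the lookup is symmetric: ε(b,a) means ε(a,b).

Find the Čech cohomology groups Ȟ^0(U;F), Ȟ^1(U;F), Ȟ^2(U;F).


cover nerve:
  U12={t2,t7} U15={t5} U23={t10} U34={t4} U45={t6}
C dims 5,5; δ0: rk 5, SNF 1^4·2
Ȟ^0: (5−5)−0=0 ⇒ 0
Ȟ^1: (5−0)−5=0 plus torsion [2] ⇒ Z/2
Ȟ^2: (0−0)−0=0 ⇒ 0

Ȟ^0 = 0,  Ȟ^1 = Z/2,  Ȟ^2 = 0


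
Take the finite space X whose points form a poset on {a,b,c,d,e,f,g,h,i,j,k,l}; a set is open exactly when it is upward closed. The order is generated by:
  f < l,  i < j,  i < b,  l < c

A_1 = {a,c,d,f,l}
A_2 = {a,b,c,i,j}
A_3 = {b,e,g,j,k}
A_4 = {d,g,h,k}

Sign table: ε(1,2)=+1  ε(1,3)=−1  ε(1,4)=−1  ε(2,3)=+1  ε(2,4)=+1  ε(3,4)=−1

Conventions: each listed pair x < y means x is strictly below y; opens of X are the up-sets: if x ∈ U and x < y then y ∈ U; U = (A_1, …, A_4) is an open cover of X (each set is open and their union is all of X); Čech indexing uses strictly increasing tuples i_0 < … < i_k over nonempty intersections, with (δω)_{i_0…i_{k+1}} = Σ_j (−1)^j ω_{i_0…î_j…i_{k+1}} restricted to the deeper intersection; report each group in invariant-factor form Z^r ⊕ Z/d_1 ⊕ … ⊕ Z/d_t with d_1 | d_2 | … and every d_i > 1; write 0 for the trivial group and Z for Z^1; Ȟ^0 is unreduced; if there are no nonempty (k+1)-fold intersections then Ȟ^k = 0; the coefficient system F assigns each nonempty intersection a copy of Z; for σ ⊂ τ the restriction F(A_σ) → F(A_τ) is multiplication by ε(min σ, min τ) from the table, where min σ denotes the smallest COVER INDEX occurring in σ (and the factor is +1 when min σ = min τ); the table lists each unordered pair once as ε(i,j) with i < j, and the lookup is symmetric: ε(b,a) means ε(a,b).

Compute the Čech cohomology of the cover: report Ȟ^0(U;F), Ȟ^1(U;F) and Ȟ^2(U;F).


Ȟ^0(U;F) ≅ Z, Ȟ^1(U;F) ≅ Z, Ȟ^2(U;F) ≅ 0

nonempty overlaps:
  A12={a,c} A14={d} A23={b,j} A34={g,k}
C dims 4,4; δ0: rk 3, SNF 1^3
degree 0: 4−3−0 = 1 → Ȟ^0 ≅ Z
degree 1: 4−0−3 = 1 → Ȟ^1 ≅ Z
degree 2: 0−0−0 = 0 → Ȟ^2 ≅ 0


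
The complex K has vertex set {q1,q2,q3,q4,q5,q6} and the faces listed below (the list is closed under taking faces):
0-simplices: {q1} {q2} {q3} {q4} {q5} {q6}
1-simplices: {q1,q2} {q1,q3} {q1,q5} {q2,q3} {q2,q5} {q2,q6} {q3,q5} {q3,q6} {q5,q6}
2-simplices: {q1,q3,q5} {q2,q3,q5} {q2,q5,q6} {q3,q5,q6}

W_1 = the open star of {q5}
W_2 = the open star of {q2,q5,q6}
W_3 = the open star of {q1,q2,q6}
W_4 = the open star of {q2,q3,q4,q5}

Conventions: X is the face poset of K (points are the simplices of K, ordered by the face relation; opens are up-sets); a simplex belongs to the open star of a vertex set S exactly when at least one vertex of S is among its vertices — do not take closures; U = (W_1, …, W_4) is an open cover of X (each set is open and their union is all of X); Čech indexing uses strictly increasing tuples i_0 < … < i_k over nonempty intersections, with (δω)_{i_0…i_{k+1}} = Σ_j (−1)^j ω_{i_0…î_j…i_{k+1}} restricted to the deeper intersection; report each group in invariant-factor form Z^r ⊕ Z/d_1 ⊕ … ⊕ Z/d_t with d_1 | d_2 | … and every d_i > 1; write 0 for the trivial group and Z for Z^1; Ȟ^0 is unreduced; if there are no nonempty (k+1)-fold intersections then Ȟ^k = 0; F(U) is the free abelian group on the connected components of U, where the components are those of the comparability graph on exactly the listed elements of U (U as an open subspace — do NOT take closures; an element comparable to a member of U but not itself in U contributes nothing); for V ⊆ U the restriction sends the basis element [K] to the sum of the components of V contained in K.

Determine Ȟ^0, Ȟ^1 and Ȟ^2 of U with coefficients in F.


nerve simplices:
  W1={{q5},{q1,q5},{q2,q5},{q3,q5},{q5,q6},{q1,q3,q5},{q2,q3,q5},{q2,q5,q6},{q3,q5,q6}} W2={{q2},{q5},{q6},{q1,q2},{q1,q5},{q2,q3},{q2,q5},{q2,q6},{q3,q5},{q3,q6},{q5,q6},{q1,q3,q5},{q2,q3,q5},{q2,q5,q6},{q3,q5,q6}} W3={{q1},{q2},{q6},{q1,q2},{q1,q3},{q1,q5},{q2,q3},{q2,q5},{q2,q6},{q3,q6},{q5,q6},{q1,q3,q5},{q2,q3,q5},{q2,q5,q6},{q3,q5,q6}} W4={{q2},{q3},{q4},{q5},{q1,q2},{q1,q3},{q1,q5},{q2,q3},{q2,q5},{q2,q6},{q3,q5},{q3,q6},{q5,q6},{q1,q3,q5},{q2,q3,q5},{q2,q5,q6},{q3,q5,q6}}
  W12={{q5},{q1,q5},{q2,q5},{q3,q5},{q5,q6},{q1,q3,q5},{q2,q3,q5},{q2,q5,q6},{q3,q5,q6}} W13={{q1,q5},{q2,q5},{q5,q6},{q1,q3,q5},{q2,q3,q5},{q2,q5,q6},{q3,q5,q6}} W14={{q5},{q1,q5},{q2,q5},{q3,q5},{q5,q6},{q1,q3,q5},{q2,q3,q5},{q2,q5,q6},{q3,q5,q6}} W23={{q2},{q6},{q1,q2},{q1,q5},{q2,q3},{q2,q5},{q2,q6},{q3,q6},{q5,q6},{q1,q3,q5},{q2,q3,q5},{q2,q5,q6},{q3,q5,q6}} W24={{q2},{q5},{q1,q2},{q1,q5},{q2,q3},{q2,q5},{q2,q6},{q3,q5},{q3,q6},{q5,q6},{q1,q3,q5},{q2,q3,q5},{q2,q5,q6},{q3,q5,q6}} W34={{q2},{q1,q2},{q1,q3},{q1,q5},{q2,q3},{q2,q5},{q2,q6},{q3,q6},{q5,q6},{q1,q3,q5},{q2,q3,q5},{q2,q5,q6},{q3,q5,q6}}
  W123={{q1,q5},{q2,q5},{q5,q6},{q1,q3,q5},{q2,q3,q5},{q2,q5,q6},{q3,q5,q6}} W124={{q5},{q1,q5},{q2,q5},{q3,q5},{q5,q6},{q1,q3,q5},{q2,q3,q5},{q2,q5,q6},{q3,q5,q6}} W134={{q1,q5},{q2,q5},{q5,q6},{q1,q3,q5},{q2,q3,q5},{q2,q5,q6},{q3,q5,q6}} W234={{q2},{q1,q2},{q1,q5},{q2,q3},{q2,q5},{q2,q6},{q3,q6},{q5,q6},{q1,q3,q5},{q2,q3,q5},{q2,q5,q6},{q3,q5,q6}}
  W1234={{q1,q5},{q2,q5},{q5,q6},{q1,q3,q5},{q2,q3,q5},{q2,q5,q6},{q3,q5,q6}}
components per intersection:
  W1: {{q5},{q1,q5},{q2,q5},{q3,q5},{q5,q6},{q1,q3,q5},{q2,q3,q5},{q2,q5,q6},{q3,q5,q6}}
  W2: {{q2},{q5},{q6},{q1,q2},{q1,q5},{q2,q3},{q2,q5},{q2,q6},{q3,q5},{q3,q6},{q5,q6},{q1,q3,q5},{q2,q3,q5},{q2,q5,q6},{q3,q5,q6}}
  W3: {{q1},{q2},{q6},{q1,q2},{q1,q3},{q1,q5},{q2,q3},{q2,q5},{q2,q6},{q3,q6},{q5,q6},{q1,q3,q5},{q2,q3,q5},{q2,q5,q6},{q3,q5,q6}}
  W4: {{q2},{q3},{q5},{q1,q2},{q1,q3},{q1,q5},{q2,q3},{q2,q5},{q2,q6},{q3,q5},{q3,q6},{q5,q6},{q1,q3,q5},{q2,q3,q5},{q2,q5,q6},{q3,q5,q6}} {{q4}}
  W12: {{q5},{q1,q5},{q2,q5},{q3,q5},{q5,q6},{q1,q3,q5},{q2,q3,q5},{q2,q5,q6},{q3,q5,q6}}
  W13: {{q1,q5},{q1,q3,q5}} {{q2,q5},{q5,q6},{q2,q3,q5},{q2,q5,q6},{q3,q5,q6}}
  W14: {{q5},{q1,q5},{q2,q5},{q3,q5},{q5,q6},{q1,q3,q5},{q2,q3,q5},{q2,q5,q6},{q3,q5,q6}}
  W23: {{q2},{q6},{q1,q2},{q2,q3},{q2,q5},{q2,q6},{q3,q6},{q5,q6},{q2,q3,q5},{q2,q5,q6},{q3,q5,q6}} {{q1,q5},{q1,q3,q5}}
  W24: {{q2},{q5},{q1,q2},{q1,q5},{q2,q3},{q2,q5},{q2,q6},{q3,q5},{q3,q6},{q5,q6},{q1,q3,q5},{q2,q3,q5},{q2,q5,q6},{q3,q5,q6}}
  W34: {{q2},{q1,q2},{q2,q3},{q2,q5},{q2,q6},{q3,q6},{q5,q6},{q2,q3,q5},{q2,q5,q6},{q3,q5,q6}} {{q1,q3},{q1,q5},{q1,q3,q5}}
  W123: {{q1,q5},{q1,q3,q5}} {{q2,q5},{q5,q6},{q2,q3,q5},{q2,q5,q6},{q3,q5,q6}}
  W124: {{q5},{q1,q5},{q2,q5},{q3,q5},{q5,q6},{q1,q3,q5},{q2,q3,q5},{q2,q5,q6},{q3,q5,q6}}
  W134: {{q1,q5},{q1,q3,q5}} {{q2,q5},{q5,q6},{q2,q3,q5},{q2,q5,q6},{q3,q5,q6}}
  W234: {{q2},{q1,q2},{q2,q3},{q2,q5},{q2,q6},{q3,q6},{q5,q6},{q2,q3,q5},{q2,q5,q6},{q3,q5,q6}} {{q1,q5},{q1,q3,q5}}
  W1234: {{q1,q5},{q1,q3,q5}} {{q2,q5},{q5,q6},{q2,q3,q5},{q2,q5,q6},{q3,q5,q6}}
C dims 5,9,7,2; δ0: rk 3, SNF 1^3; δ1: rk 5, SNF 1^5; δ2: rk 2, SNF 1^2
degree 0: 5−3−0 = 2 → Ȟ^0 ≅ Z^2
degree 1: 9−5−3 = 1 → Ȟ^1 ≅ Z
degree 2: 7−2−5 = 0 → Ȟ^2 ≅ 0

Ȟ^0 ≅ Z^2; Ȟ^1 ≅ Z; Ȟ^2 ≅ 0


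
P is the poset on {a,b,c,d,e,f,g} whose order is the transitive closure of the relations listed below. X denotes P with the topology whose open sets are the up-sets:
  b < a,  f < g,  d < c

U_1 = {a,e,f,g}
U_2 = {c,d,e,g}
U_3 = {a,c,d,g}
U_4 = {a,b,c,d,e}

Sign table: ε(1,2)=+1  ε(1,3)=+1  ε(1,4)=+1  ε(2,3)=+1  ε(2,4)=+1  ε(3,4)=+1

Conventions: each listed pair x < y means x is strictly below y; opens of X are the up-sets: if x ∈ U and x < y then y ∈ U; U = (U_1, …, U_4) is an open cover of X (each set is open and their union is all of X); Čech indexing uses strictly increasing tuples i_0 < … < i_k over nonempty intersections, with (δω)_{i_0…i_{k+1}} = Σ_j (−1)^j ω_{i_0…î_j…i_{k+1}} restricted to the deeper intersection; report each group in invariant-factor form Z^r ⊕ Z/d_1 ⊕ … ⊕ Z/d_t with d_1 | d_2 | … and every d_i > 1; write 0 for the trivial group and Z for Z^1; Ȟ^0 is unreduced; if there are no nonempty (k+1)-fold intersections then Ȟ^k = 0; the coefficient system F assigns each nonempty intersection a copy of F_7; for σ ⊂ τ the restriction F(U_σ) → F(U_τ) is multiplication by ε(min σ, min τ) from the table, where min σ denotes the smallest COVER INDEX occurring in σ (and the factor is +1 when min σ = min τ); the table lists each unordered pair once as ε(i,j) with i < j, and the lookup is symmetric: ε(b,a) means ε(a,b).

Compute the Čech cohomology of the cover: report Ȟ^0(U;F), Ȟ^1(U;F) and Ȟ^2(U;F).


nerve of the cover:
  U12={e,g} U13={a,g} U14={a,e} U23={c,d,g} U24={c,d,e} U34={a,c,d}
  U123={g} U124={e} U134={a} U234={c,d}
C dims 4,6,4; δ0: rk_F7 3; δ1: rk_F7 3
Ȟ^0 = (4 − 3) − 0 = 1, so Ȟ^0 ≅ Z/7
Ȟ^1 = (6 − 3) − 3 = 0, so Ȟ^1 ≅ 0
Ȟ^2 = (4 − 0) − 3 = 1, so Ȟ^2 ≅ Z/7

Ȟ^0 = Z/7,  Ȟ^1 = 0,  Ȟ^2 = Z/7


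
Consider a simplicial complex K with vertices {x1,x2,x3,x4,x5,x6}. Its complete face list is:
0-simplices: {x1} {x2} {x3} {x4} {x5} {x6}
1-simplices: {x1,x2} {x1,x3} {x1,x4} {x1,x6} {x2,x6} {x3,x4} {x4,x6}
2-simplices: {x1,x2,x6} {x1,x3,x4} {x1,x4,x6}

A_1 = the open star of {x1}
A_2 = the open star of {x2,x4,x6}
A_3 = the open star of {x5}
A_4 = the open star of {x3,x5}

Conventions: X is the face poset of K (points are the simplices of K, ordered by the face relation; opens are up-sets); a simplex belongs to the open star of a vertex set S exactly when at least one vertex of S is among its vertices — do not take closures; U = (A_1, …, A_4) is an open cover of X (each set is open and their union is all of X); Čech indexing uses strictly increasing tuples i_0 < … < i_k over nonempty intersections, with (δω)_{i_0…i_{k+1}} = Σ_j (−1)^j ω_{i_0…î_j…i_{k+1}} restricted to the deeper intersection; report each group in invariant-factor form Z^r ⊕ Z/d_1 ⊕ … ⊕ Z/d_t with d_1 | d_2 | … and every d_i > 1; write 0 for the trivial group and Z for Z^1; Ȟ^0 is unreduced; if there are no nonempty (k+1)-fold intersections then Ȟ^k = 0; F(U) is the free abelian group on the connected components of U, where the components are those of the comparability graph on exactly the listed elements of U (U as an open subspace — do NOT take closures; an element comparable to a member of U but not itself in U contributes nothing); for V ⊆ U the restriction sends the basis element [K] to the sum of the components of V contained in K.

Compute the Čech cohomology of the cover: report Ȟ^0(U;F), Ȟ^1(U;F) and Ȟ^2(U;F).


Ȟ^0(U;F) ≅ Z^2; Ȟ^1(U;F) ≅ 0; Ȟ^2(U;F) ≅ 0

nonempty overlaps:
  A1={{x1},{x1,x2},{x1,x3},{x1,x4},{x1,x6},{x1,x2,x6},{x1,x3,x4},{x1,x4,x6}} A2={{x2},{x4},{x6},{x1,x2},{x1,x4},{x1,x6},{x2,x6},{x3,x4},{x4,x6},{x1,x2,x6},{x1,x3,x4},{x1,x4,x6}} A3={{x5}} A4={{x3},{x5},{x1,x3},{x3,x4},{x1,x3,x4}}
  A12={{x1,x2},{x1,x4},{x1,x6},{x1,x2,x6},{x1,x3,x4},{x1,x4,x6}} A14={{x1,x3},{x1,x3,x4}} A24={{x3,x4},{x1,x3,x4}} A34={{x5}}
  A124={{x1,x3,x4}}
components per intersection:
  A1: {{x1},{x1,x2},{x1,x3},{x1,x4},{x1,x6},{x1,x2,x6},{x1,x3,x4},{x1,x4,x6}}
  A2: {{x2},{x4},{x6},{x1,x2},{x1,x4},{x1,x6},{x2,x6},{x3,x4},{x4,x6},{x1,x2,x6},{x1,x3,x4},{x1,x4,x6}}
  A3: {{x5}}
  A4: {{x3},{x1,x3},{x3,x4},{x1,x3,x4}} {{x5}}
  A12: {{x1,x2},{x1,x4},{x1,x6},{x1,x2,x6},{x1,x3,x4},{x1,x4,x6}}
  A14: {{x1,x3},{x1,x3,x4}}
  A24: {{x3,x4},{x1,x3,x4}}
  A34: {{x5}}
  A124: {{x1,x3,x4}}
C dims 5,4,1; δ0: rk 3, SNF 1^3; δ1: rk 1, SNF 1^1
degree 0: 5−3−0 = 2 → Ȟ^0 ≅ Z^2
degree 1: 4−1−3 = 0 → Ȟ^1 ≅ 0
degree 2: 1−0−1 = 0 → Ȟ^2 ≅ 0


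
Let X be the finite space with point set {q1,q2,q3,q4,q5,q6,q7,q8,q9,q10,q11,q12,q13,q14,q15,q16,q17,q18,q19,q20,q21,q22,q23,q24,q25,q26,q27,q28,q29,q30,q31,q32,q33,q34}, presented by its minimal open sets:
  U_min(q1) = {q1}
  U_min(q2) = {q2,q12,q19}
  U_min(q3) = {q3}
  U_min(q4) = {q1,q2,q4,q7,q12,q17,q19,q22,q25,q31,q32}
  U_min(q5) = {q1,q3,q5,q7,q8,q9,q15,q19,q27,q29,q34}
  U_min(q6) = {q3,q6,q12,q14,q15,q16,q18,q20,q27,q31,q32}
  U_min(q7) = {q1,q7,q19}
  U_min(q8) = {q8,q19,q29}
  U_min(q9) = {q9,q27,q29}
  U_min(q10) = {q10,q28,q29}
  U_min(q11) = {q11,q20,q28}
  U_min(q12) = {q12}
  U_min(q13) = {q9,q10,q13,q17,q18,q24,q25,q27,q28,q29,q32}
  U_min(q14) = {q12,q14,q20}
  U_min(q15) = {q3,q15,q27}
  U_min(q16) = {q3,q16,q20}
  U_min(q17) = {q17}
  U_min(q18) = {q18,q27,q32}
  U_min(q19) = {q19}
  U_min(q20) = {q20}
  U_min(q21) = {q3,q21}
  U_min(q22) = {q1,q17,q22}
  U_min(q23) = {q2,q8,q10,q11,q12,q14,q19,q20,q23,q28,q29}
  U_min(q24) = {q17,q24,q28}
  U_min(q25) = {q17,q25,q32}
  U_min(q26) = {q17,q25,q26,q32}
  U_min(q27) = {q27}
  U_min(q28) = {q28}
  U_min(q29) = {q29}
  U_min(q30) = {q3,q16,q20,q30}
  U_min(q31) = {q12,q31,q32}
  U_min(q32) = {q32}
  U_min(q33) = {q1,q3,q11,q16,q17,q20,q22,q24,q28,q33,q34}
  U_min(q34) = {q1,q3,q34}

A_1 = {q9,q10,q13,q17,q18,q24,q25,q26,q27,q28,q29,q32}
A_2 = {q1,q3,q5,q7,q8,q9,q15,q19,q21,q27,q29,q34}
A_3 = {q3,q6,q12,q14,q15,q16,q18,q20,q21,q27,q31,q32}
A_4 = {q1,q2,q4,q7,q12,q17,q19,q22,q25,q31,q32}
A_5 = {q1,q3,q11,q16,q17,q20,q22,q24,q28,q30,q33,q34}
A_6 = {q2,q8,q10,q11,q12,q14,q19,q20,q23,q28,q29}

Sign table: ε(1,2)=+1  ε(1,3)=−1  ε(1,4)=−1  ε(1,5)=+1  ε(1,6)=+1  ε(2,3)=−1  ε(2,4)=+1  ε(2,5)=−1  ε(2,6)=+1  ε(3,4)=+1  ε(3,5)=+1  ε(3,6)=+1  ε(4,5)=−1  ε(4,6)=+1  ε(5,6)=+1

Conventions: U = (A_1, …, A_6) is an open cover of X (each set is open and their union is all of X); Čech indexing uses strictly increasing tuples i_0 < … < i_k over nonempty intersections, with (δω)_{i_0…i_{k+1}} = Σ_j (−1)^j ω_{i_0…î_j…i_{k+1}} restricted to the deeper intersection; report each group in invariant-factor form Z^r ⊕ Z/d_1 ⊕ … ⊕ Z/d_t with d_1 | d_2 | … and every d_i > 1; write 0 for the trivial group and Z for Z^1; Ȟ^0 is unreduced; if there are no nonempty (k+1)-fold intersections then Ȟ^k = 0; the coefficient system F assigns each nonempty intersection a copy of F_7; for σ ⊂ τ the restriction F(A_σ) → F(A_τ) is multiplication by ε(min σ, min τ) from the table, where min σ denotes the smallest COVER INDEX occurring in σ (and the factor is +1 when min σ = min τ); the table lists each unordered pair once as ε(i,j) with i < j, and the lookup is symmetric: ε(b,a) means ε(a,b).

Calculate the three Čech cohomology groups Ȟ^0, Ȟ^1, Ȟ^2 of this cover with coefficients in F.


nonempty overlaps:
  A12={q9,q27,q29} A13={q18,q27,q32} A14={q17,q25,q32} A15={q17,q24,q28} A16={q10,q28,q29} A23={q3,q15,q21,q27} A24={q1,q7,q19} A25={q1,q3,q34} A26={q8,q19,q29} A34={q12,q31,q32} A35={q3,q16,q20} A36={q12,q14,q20} A45={q1,q17,q22} A46={q2,q12,q19} A56={q11,q20,q28}
  A123={q27} A126={q29} A134={q32} A145={q17} A156={q28} A235={q3} A245={q1} A246={q19} A346={q12} A356={q20}
C dims 6,15,10; δ0: rk_F7 6; δ1: rk_F7 9
degree 0: 6−6−0 = 0 → Ȟ^0 ≅ 0
degree 1: 15−9−6 = 0 → Ȟ^1 ≅ 0
degree 2: 10−0−9 = 1 → Ȟ^2 ≅ Z/7

Ȟ^0 = 0, Ȟ^1 = 0 and Ȟ^2 = Z/7


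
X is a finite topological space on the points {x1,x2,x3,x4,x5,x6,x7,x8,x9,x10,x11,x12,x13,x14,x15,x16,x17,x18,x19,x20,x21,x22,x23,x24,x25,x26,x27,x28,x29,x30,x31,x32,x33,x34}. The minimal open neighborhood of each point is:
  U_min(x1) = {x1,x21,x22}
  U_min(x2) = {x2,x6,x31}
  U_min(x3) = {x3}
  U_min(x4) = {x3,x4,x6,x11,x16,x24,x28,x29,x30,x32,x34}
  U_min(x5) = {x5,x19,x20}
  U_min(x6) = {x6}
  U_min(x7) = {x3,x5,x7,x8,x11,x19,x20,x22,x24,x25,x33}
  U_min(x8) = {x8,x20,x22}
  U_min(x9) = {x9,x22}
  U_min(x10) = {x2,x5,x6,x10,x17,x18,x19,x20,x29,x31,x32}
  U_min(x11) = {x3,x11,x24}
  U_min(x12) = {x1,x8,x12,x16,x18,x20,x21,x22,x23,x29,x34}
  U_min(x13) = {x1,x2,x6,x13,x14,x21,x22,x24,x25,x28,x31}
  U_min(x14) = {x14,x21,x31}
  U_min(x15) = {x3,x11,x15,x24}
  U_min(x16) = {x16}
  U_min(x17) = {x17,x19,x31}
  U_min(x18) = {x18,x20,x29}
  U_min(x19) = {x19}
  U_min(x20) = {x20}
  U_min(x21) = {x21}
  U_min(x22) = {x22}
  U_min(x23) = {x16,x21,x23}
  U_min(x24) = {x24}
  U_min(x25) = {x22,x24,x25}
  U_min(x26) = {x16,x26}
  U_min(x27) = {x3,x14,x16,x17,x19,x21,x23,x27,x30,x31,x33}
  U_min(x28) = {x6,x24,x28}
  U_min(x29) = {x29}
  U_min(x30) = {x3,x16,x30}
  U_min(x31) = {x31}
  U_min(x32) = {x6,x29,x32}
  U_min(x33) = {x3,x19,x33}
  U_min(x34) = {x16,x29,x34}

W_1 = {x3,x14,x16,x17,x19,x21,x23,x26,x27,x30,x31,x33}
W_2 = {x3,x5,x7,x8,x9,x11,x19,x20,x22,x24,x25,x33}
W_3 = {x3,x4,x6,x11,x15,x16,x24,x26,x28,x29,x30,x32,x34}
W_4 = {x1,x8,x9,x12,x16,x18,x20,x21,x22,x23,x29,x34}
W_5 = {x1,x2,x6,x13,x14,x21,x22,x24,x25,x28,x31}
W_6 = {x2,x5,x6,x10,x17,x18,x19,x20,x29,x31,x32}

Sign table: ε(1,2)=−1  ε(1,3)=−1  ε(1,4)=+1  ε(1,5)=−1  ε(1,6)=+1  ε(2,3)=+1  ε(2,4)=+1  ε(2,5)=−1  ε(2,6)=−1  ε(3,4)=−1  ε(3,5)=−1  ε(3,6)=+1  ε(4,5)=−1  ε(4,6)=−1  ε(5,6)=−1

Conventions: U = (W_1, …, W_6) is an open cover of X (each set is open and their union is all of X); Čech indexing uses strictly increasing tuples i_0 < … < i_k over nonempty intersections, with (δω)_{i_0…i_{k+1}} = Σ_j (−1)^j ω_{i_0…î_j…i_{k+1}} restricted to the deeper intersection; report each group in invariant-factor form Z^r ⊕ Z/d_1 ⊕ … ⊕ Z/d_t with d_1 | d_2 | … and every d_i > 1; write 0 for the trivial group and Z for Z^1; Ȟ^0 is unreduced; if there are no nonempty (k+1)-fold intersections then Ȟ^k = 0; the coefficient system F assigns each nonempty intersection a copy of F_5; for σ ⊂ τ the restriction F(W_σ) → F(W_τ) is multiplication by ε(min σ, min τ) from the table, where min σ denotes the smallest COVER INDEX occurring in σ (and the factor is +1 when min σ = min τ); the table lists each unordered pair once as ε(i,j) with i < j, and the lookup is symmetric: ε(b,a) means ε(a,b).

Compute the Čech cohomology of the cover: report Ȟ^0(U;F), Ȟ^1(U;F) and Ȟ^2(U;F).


Ȟ^0 = 0,  Ȟ^1 = 0,  Ȟ^2 = Z/5

intersection data:
  W12={x3,x19,x33} W13={x3,x16,x26,x30} W14={x16,x21,x23} W15={x14,x21,x31} W16={x17,x19,x31} W23={x3,x11,x24} W24={x8,x9,x20,x22} W25={x22,x24,x25} W26={x5,x19,x20} W34={x16,x29,x34} W35={x6,x24,x28} W36={x6,x29,x32} W45={x1,x21,x22} W46={x18,x20,x29} W56={x2,x6,x31}
  W123={x3} W126={x19} W134={x16} W145={x21} W156={x31} W235={x24} W245={x22} W246={x20} W346={x29} W356={x6}
C dims 6,15,10; δ0: rk_F5 6; δ1: rk_F5 9
Ȟ^0 = (6 − 6) − 0 = 0, so Ȟ^0 ≅ 0
Ȟ^1 = (15 − 9) − 6 = 0, so Ȟ^1 ≅ 0
Ȟ^2 = (10 − 0) − 9 = 1, so Ȟ^2 ≅ Z/5


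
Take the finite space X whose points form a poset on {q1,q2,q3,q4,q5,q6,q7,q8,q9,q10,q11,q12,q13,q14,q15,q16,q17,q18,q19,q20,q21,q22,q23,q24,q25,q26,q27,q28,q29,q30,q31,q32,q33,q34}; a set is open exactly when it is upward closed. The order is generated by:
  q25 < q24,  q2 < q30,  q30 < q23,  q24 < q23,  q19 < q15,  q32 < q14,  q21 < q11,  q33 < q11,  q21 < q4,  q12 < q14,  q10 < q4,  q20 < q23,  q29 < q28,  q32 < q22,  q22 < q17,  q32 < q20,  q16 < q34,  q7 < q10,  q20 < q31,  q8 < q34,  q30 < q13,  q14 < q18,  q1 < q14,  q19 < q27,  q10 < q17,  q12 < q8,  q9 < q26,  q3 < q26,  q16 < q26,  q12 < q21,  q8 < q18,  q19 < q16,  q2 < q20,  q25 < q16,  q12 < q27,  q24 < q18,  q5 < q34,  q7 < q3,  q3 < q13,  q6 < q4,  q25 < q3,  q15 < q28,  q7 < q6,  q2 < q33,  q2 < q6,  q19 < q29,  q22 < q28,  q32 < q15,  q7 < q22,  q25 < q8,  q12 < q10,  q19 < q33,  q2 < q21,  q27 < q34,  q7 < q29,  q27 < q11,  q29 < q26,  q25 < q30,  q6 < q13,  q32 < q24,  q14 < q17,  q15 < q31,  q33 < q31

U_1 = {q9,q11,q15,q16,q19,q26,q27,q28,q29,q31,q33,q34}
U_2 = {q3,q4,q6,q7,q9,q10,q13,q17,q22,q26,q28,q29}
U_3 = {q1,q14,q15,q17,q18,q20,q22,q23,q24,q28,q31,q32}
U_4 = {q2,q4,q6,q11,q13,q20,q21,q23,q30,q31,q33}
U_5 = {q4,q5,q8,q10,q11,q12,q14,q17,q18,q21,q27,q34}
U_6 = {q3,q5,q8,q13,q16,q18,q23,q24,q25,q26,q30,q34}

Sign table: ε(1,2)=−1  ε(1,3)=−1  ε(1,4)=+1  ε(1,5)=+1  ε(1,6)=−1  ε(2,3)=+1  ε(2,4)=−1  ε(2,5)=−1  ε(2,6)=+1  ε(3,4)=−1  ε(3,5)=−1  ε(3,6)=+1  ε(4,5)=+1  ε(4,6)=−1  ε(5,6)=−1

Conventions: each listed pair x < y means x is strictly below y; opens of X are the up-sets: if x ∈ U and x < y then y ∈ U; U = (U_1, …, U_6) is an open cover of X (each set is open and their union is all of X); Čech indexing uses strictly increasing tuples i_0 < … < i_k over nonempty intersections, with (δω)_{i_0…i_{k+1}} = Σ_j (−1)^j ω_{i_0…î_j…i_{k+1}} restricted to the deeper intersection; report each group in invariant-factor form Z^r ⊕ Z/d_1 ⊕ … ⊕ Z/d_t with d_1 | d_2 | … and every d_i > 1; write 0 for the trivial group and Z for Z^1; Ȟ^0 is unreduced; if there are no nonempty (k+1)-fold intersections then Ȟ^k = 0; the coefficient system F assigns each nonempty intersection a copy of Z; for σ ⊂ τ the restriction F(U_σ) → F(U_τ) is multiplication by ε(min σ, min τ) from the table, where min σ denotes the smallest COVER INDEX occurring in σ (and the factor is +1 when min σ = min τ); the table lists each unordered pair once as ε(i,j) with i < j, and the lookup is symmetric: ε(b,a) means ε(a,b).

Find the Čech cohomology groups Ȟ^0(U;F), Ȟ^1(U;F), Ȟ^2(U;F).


intersection data:
  U12={q9,q26,q28,q29} U13={q15,q28,q31} U14={q11,q31,q33} U15={q11,q27,q34} U16={q16,q26,q34} U23={q17,q22,q28} U24={q4,q6,q13} U25={q4,q10,q17} U26={q3,q13,q26} U34={q20,q23,q31} U35={q14,q17,q18} U36={q18,q23,q24} U45={q4,q11,q21} U46={q13,q23,q30} U56={q5,q8,q18,q34}
  U123={q28} U126={q26} U134={q31} U145={q11} U156={q34} U235={q17} U245={q4} U246={q13} U346={q23} U356={q18}
C dims 6,15,10; δ0: rk 5, SNF 1^5; δ1: rk 10, SNF 1^9·2
Ȟ^0 = (6 − 5) − 0 = 1, so Ȟ^0 ≅ Z
Ȟ^1 = (15 − 10) − 5 = 0, so Ȟ^1 ≅ 0
Ȟ^2 = (10 − 0) − 10 = 0 plus torsion [2], so Ȟ^2 ≅ Z/2

Ȟ^0 = Z, Ȟ^1 = 0 and Ȟ^2 = Z/2


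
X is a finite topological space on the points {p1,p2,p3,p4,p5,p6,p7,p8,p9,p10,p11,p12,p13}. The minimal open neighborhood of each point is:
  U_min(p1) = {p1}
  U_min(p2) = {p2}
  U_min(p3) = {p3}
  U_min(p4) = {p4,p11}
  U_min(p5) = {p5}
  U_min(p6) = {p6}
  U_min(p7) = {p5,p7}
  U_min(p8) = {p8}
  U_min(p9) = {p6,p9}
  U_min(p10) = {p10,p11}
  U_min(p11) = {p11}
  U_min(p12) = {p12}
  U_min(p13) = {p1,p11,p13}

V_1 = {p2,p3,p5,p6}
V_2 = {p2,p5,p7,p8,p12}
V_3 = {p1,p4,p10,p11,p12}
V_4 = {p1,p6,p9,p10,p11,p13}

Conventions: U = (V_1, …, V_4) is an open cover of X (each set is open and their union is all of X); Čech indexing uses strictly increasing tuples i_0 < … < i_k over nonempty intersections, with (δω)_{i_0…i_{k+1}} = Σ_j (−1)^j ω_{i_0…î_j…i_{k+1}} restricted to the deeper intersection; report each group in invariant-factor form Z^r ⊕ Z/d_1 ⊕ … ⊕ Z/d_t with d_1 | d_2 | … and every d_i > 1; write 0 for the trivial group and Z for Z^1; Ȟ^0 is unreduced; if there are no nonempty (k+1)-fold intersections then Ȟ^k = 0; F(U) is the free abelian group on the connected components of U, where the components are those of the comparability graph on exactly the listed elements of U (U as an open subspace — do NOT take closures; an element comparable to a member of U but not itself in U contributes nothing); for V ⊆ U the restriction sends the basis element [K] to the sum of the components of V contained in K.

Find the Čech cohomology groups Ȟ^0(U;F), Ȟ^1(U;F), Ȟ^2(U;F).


Ȟ^0(U;F) ≅ Z^7, Ȟ^1(U;F) ≅ 0, Ȟ^2(U;F) ≅ 0

nerve simplices:
  V12={p2,p5} V14={p6} V23={p12} V34={p1,p10,p11}
components per intersection:
  V1: {p2} {p3} {p5} {p6}
  V2: {p2} {p5,p7} {p8} {p12}
  V3: {p1} {p4,p10,p11} {p12}
  V4: {p1,p10,p11,p13} {p6,p9}
  V12: {p2} {p5}
  V14: {p6}
  V23: {p12}
  V34: {p1} {p10,p11}
C dims 13,6; δ0: rk 6, SNF 1^6
degree 0: 13−6−0 = 7 → Ȟ^0 ≅ Z^7
degree 1: 6−0−6 = 0 → Ȟ^1 ≅ 0
degree 2: 0−0−0 = 0 → Ȟ^2 ≅ 0


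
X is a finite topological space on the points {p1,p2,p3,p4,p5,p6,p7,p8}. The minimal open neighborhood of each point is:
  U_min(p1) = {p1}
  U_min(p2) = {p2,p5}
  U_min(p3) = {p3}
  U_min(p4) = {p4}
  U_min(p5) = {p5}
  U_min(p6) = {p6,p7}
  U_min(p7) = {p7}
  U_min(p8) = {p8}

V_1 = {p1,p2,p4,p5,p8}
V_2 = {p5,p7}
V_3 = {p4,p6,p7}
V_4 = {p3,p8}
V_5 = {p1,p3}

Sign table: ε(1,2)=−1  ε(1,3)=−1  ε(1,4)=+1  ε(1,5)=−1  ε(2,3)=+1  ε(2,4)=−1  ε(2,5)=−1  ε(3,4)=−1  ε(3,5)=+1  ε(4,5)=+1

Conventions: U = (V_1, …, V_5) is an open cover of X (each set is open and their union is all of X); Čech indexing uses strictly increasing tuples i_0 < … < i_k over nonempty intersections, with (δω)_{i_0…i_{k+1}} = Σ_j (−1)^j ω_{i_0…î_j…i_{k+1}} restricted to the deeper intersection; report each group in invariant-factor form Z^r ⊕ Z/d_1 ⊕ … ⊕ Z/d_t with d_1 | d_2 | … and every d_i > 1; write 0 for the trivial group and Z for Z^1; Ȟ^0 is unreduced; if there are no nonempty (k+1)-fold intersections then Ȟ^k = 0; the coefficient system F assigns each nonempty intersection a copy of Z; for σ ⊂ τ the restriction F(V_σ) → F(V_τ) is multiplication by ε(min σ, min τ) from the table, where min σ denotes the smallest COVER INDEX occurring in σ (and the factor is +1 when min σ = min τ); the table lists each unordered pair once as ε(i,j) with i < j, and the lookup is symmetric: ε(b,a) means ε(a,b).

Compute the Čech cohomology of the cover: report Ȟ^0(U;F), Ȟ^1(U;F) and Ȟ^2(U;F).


nonempty intersections:
  V12={p5} V13={p4} V14={p8} V15={p1} V23={p7} V45={p3}
C dims 5,6; δ0: rk 5, SNF 1^4·2
Ȟ^0: (5−5)−0=0 ⇒ 0
Ȟ^1: (6−0)−5=1 plus torsion [2] ⇒ Z ⊕ Z/2
Ȟ^2: (0−0)−0=0 ⇒ 0

Ȟ^0 = 0,  Ȟ^1 = Z ⊕ Z/2,  Ȟ^2 = 0


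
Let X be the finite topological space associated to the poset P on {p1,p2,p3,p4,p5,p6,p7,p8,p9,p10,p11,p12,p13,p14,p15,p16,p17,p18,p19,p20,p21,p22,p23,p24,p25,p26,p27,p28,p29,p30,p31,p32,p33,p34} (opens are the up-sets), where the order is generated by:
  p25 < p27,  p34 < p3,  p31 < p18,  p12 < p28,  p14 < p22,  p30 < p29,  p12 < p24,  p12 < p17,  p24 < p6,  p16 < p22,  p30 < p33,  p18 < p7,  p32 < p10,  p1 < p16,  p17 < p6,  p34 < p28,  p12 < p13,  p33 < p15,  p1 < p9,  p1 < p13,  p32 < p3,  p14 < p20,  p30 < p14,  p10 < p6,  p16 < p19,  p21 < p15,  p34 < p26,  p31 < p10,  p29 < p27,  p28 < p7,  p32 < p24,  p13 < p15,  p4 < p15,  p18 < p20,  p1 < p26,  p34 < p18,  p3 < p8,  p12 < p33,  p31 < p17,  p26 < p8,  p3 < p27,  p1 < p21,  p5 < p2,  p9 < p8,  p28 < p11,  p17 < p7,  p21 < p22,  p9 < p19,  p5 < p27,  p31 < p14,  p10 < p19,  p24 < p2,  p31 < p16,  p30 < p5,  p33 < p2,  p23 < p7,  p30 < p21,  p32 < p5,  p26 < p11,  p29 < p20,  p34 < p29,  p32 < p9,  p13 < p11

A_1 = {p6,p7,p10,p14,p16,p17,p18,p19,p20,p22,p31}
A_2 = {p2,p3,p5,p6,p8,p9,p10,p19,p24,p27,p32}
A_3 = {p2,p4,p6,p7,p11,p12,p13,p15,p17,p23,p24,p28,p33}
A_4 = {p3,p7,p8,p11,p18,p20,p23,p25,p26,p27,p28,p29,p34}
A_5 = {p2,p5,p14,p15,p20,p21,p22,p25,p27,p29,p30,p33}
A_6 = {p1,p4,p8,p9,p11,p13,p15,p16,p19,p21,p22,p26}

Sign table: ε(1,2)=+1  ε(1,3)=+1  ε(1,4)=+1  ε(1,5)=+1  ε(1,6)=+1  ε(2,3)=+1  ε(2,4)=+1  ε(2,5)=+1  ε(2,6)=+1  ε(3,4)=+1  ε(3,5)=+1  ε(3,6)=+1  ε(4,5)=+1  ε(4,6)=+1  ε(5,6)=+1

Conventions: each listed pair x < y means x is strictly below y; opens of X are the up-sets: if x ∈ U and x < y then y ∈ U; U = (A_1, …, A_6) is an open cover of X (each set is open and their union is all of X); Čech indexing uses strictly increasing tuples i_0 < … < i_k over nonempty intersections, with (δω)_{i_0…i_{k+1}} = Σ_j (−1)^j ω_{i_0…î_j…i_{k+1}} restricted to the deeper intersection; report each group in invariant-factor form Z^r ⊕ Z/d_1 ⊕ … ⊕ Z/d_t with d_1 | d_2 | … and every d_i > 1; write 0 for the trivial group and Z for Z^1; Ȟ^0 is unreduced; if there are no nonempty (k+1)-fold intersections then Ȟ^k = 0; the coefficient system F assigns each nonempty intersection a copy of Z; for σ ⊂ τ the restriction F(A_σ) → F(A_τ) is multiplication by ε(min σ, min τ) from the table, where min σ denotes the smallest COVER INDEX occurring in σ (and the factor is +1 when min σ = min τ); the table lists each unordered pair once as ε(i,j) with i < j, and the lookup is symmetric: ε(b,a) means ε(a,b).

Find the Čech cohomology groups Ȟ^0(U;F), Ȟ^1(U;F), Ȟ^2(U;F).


nonempty intersections:
  A12={p6,p10,p19} A13={p6,p7,p17} A14={p7,p18,p20} A15={p14,p20,p22} A16={p16,p19,p22} A23={p2,p6,p24} A24={p3,p8,p27} A25={p2,p5,p27} A26={p8,p9,p19} A34={p7,p11,p23,p28} A35={p2,p15,p33} A36={p4,p11,p13,p15} A45={p20,p25,p27,p29} A46={p8,p11,p26} A56={p15,p21,p22}
  A123={p6} A126={p19} A134={p7} A145={p20} A156={p22} A235={p2} A245={p27} A246={p8} A346={p11} A356={p15}
C dims 6,15,10; δ0: rk 5, SNF 1^5; δ1: rk 10, SNF 1^9·2
Ȟ^0: (6−5)−0=1 ⇒ Z
Ȟ^1: (15−10)−5=0 ⇒ 0
Ȟ^2: (10−0)−10=0 plus torsion [2] ⇒ Z/2

Ȟ^0(U;F) ≅ Z,  Ȟ^1(U;F) ≅ 0,  Ȟ^2(U;F) ≅ Z/2


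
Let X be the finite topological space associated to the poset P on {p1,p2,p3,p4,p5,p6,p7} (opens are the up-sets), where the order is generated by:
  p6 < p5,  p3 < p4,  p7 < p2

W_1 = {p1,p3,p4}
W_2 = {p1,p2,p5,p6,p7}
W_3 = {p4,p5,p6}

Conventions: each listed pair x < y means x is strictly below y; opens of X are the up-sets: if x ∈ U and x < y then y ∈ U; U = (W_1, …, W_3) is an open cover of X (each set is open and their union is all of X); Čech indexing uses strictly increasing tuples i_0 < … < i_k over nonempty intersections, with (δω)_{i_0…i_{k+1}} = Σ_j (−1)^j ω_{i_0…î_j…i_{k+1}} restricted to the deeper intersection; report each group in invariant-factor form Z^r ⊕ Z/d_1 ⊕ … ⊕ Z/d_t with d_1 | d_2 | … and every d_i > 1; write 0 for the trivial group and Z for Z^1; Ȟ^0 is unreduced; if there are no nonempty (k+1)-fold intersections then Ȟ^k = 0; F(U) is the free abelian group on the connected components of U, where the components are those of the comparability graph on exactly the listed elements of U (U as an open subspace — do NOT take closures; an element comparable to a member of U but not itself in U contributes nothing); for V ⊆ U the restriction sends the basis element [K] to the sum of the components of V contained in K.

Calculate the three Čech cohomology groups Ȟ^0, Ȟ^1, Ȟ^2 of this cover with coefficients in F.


Ȟ^0 = Z^4,  Ȟ^1 = 0,  Ȟ^2 = 0

nonempty overlaps:
  W12={p1} W13={p4} W23={p5,p6}
components per intersection:
  W1: {p1} {p3,p4}
  W2: {p1} {p2,p7} {p5,p6}
  W3: {p4} {p5,p6}
  W12: {p1}
  W13: {p4}
  W23: {p5,p6}
C dims 7,3; δ0: rk 3, SNF 1^3
degree 0: 7−3−0 = 4 → Ȟ^0 ≅ Z^4
degree 1: 3−0−3 = 0 → Ȟ^1 ≅ 0
degree 2: 0−0−0 = 0 → Ȟ^2 ≅ 0


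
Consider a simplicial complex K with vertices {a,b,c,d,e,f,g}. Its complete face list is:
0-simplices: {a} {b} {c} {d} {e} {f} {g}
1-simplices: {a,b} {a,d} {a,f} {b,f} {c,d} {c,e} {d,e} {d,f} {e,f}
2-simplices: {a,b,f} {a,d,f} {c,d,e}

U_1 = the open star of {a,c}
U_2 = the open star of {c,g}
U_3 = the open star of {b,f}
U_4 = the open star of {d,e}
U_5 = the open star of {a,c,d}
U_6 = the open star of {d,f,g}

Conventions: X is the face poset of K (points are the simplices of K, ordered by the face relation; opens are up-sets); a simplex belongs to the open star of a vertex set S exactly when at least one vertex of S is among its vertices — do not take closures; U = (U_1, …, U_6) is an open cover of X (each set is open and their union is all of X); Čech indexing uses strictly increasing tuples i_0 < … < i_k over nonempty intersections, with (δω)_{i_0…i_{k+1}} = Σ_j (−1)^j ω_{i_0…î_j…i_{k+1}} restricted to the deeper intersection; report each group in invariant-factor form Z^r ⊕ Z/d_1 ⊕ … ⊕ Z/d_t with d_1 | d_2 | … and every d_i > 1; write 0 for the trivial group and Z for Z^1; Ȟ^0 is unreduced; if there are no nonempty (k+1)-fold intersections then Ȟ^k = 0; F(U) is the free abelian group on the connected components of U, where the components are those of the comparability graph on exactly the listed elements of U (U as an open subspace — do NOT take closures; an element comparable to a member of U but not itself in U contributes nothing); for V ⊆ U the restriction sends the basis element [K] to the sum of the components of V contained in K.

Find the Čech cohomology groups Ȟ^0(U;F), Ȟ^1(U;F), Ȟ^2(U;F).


cover nerve:
  U1={{a},{c},{a,b},{a,d},{a,f},{c,d},{c,e},{a,b,f},{a,d,f},{c,d,e}} U2={{c},{g},{c,d},{c,e},{c,d,e}} U3={{b},{f},{a,b},{a,f},{b,f},{d,f},{e,f},{a,b,f},{a,d,f}} U4={{d},{e},{a,d},{c,d},{c,e},{d,e},{d,f},{e,f},{a,d,f},{c,d,e}} U5={{a},{c},{d},{a,b},{a,d},{a,f},{c,d},{c,e},{d,e},{d,f},{a,b,f},{a,d,f},{c,d,e}} U6={{d},{f},{g},{a,d},{a,f},{b,f},{c,d},{d,e},{d,f},{e,f},{a,b,f},{a,d,f},{c,d,e}}
  U12={{c},{c,d},{c,e},{c,d,e}} U13={{a,b},{a,f},{a,b,f},{a,d,f}} U14={{a,d},{c,d},{c,e},{a,d,f},{c,d,e}} U15={{a},{c},{a,b},{a,d},{a,f},{c,d},{c,e},{a,b,f},{a,d,f},{c,d,e}} U16={{a,d},{a,f},{c,d},{a,b,f},{a,d,f},{c,d,e}} U24={{c,d},{c,e},{c,d,e}} U25={{c},{c,d},{c,e},{c,d,e}} U26={{g},{c,d},{c,d,e}} U34={{d,f},{e,f},{a,d,f}} U35={{a,b},{a,f},{d,f},{a,b,f},{a,d,f}} U36={{f},{a,f},{b,f},{d,f},{e,f},{a,b,f},{a,d,f}} U45={{d},{a,d},{c,d},{c,e},{d,e},{d,f},{a,d,f},{c,d,e}} U46={{d},{a,d},{c,d},{d,e},{d,f},{e,f},{a,d,f},{c,d,e}} U56={{d},{a,d},{a,f},{c,d},{d,e},{d,f},{a,b,f},{a,d,f},{c,d,e}}
  U124={{c,d},{c,e},{c,d,e}} U125={{c},{c,d},{c,e},{c,d,e}} U126={{c,d},{c,d,e}} U134={{a,d,f}} U135={{a,b},{a,f},{a,b,f},{a,d,f}} U136={{a,f},{a,b,f},{a,d,f}} U145={{a,d},{c,d},{c,e},{a,d,f},{c,d,e}} U146={{a,d},{c,d},{a,d,f},{c,d,e}} U156={{a,d},{a,f},{c,d},{a,b,f},{a,d,f},{c,d,e}} U245={{c,d},{c,e},{c,d,e}} U246={{c,d},{c,d,e}} U256={{c,d},{c,d,e}} U345={{d,f},{a,d,f}} U346={{d,f},{e,f},{a,d,f}} U356={{a,f},{d,f},{a,b,f},{a,d,f}} U456={{d},{a,d},{c,d},{d,e},{d,f},{a,d,f},{c,d,e}}
  U1245={{c,d},{c,e},{c,d,e}} U1246={{c,d},{c,d,e}} U1256={{c,d},{c,d,e}} U1345={{a,d,f}} U1346={{a,d,f}} U1356={{a,f},{a,b,f},{a,d,f}} U1456={{a,d},{c,d},{a,d,f},{c,d,e}} U2456={{c,d},{c,d,e}} U3456={{d,f},{a,d,f}}
  U12456={{c,d},{c,d,e}} U13456={{a,d,f}}
components per intersection:
  U1: {{a},{a,b},{a,d},{a,f},{a,b,f},{a,d,f}} {{c},{c,d},{c,e},{c,d,e}}
  U2: {{c},{c,d},{c,e},{c,d,e}} {{g}}
  U3: {{b},{f},{a,b},{a,f},{b,f},{d,f},{e,f},{a,b,f},{a,d,f}}
  U4: {{d},{e},{a,d},{c,d},{c,e},{d,e},{d,f},{e,f},{a,d,f},{c,d,e}}
  U5: {{a},{c},{d},{a,b},{a,d},{a,f},{c,d},{c,e},{d,e},{d,f},{a,b,f},{a,d,f},{c,d,e}}
  U6: {{d},{f},{a,d},{a,f},{b,f},{c,d},{d,e},{d,f},{e,f},{a,b,f},{a,d,f},{c,d,e}} {{g}}
  U12: {{c},{c,d},{c,e},{c,d,e}}
  U13: {{a,b},{a,f},{a,b,f},{a,d,f}}
  U14: {{a,d},{a,d,f}} {{c,d},{c,e},{c,d,e}}
  U15: {{a},{a,b},{a,d},{a,f},{a,b,f},{a,d,f}} {{c},{c,d},{c,e},{c,d,e}}
  U16: {{a,d},{a,f},{a,b,f},{a,d,f}} {{c,d},{c,d,e}}
  U24: {{c,d},{c,e},{c,d,e}}
  U25: {{c},{c,d},{c,e},{c,d,e}}
  U26: {{g}} {{c,d},{c,d,e}}
  U34: {{d,f},{a,d,f}} {{e,f}}
  U35: {{a,b},{a,f},{d,f},{a,b,f},{a,d,f}}
  U36: {{f},{a,f},{b,f},{d,f},{e,f},{a,b,f},{a,d,f}}
  U45: {{d},{a,d},{c,d},{c,e},{d,e},{d,f},{a,d,f},{c,d,e}}
  U46: {{d},{a,d},{c,d},{d,e},{d,f},{a,d,f},{c,d,e}} {{e,f}}
  U56: {{d},{a,d},{a,f},{c,d},{d,e},{d,f},{a,b,f},{a,d,f},{c,d,e}}
  U124: {{c,d},{c,e},{c,d,e}}
  U125: {{c},{c,d},{c,e},{c,d,e}}
  U126: {{c,d},{c,d,e}}
  U134: {{a,d,f}}
  U135: {{a,b},{a,f},{a,b,f},{a,d,f}}
  U136: {{a,f},{a,b,f},{a,d,f}}
  U145: {{a,d},{a,d,f}} {{c,d},{c,e},{c,d,e}}
  U146: {{a,d},{a,d,f}} {{c,d},{c,d,e}}
  U156: {{a,d},{a,f},{a,b,f},{a,d,f}} {{c,d},{c,d,e}}
  U245: {{c,d},{c,e},{c,d,e}}
  U246: {{c,d},{c,d,e}}
  U256: {{c,d},{c,d,e}}
  U345: {{d,f},{a,d,f}}
  U346: {{d,f},{a,d,f}} {{e,f}}
  U356: {{a,f},{d,f},{a,b,f},{a,d,f}}
  U456: {{d},{a,d},{c,d},{d,e},{d,f},{a,d,f},{c,d,e}}
  U1245: {{c,d},{c,e},{c,d,e}}
  U1246: {{c,d},{c,d,e}}
  U1256: {{c,d},{c,d,e}}
  U1345: {{a,d,f}}
  U1346: {{a,d,f}}
  U1356: {{a,f},{a,b,f},{a,d,f}}
  U1456: {{a,d},{a,d,f}} {{c,d},{c,d,e}}
  U2456: {{c,d},{c,d,e}}
  U3456: {{d,f},{a,d,f}}
  U12456: {{c,d},{c,d,e}}
  U13456: {{a,d,f}}
C dims 9,20,20,10; δ0: rk 7, SNF 1^7; δ1: rk 12, SNF 1^12; δ2: rk 8, SNF 1^8
Ȟ^0: (9−7)−0=2 ⇒ Z^2
Ȟ^1: (20−12)−7=1 ⇒ Z
Ȟ^2: (20−8)−12=0 ⇒ 0

Ȟ^0 ≅ Z^2,  Ȟ^1 ≅ Z,  Ȟ^2 ≅ 0


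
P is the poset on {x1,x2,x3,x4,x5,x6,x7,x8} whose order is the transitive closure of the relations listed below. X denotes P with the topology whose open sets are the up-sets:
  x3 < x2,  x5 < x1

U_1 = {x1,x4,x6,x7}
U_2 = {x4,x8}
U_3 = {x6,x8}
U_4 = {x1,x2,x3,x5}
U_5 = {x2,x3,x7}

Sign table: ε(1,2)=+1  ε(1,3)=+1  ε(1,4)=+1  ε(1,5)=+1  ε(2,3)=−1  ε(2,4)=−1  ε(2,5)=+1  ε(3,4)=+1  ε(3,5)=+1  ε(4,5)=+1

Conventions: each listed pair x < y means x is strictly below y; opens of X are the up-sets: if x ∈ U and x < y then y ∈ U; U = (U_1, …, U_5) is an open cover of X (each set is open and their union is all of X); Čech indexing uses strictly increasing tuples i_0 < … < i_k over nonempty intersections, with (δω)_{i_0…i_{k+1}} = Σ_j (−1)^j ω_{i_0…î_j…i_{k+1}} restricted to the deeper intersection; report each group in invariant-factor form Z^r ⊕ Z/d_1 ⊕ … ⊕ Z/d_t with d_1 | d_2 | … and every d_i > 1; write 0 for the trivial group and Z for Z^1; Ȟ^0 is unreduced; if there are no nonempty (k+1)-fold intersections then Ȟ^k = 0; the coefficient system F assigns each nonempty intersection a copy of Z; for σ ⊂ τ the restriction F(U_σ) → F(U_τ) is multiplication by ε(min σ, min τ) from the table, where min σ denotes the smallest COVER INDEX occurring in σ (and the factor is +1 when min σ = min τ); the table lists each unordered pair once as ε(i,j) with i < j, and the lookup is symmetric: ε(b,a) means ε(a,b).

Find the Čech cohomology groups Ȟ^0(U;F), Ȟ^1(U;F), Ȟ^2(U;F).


Ȟ^0(U;F) ≅ 0,  Ȟ^1(U;F) ≅ Z ⊕ Z/2,  Ȟ^2(U;F) ≅ 0

intersection data:
  U12={x4} U13={x6} U14={x1} U15={x7} U23={x8} U45={x2,x3}
C dims 5,6; δ0: rk 5, SNF 1^4·2
Ȟ^0 = (5 − 5) − 0 = 0, so Ȟ^0 ≅ 0
Ȟ^1 = (6 − 0) − 5 = 1 plus torsion [2], so Ȟ^1 ≅ Z ⊕ Z/2
Ȟ^2 = (0 − 0) − 0 = 0, so Ȟ^2 ≅ 0
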